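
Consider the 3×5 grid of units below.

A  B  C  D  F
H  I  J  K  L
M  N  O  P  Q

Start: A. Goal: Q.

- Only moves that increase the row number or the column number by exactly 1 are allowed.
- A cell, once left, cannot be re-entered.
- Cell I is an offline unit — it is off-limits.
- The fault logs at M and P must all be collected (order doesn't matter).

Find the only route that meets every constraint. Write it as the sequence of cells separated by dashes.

A - H - M - N - O - P - Q

Moves only go right or down, so the column and row indices never decrease.
Route from A: down 2 to M, right 4 to Q — 6 moves in all.
Check: all required cells visited.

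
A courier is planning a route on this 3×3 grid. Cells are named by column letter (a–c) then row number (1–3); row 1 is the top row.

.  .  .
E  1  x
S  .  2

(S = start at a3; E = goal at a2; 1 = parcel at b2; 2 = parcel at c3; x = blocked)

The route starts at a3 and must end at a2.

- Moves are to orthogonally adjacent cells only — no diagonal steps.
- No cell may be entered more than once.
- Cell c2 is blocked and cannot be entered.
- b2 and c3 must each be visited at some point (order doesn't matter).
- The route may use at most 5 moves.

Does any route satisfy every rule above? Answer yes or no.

c3 must be visited but has only one open neighbour (b3), and it is neither the start nor the goal — the route would have to enter and leave through b3, re-entering it.

no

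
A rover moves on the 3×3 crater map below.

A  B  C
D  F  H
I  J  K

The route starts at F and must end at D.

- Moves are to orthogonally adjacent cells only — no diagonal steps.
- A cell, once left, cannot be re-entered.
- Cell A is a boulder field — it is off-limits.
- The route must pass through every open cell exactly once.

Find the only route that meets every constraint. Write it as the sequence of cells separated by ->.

Need to visit all 8 open cells exactly once, starting at F and ending at D.
Route from F: up 1 to B, right 1 to C, down 2 to K, left 2 to I, up 1 to D — 7 moves in all.
Check: all 8 open cells covered.

F -> B -> C -> H -> K -> J -> I -> D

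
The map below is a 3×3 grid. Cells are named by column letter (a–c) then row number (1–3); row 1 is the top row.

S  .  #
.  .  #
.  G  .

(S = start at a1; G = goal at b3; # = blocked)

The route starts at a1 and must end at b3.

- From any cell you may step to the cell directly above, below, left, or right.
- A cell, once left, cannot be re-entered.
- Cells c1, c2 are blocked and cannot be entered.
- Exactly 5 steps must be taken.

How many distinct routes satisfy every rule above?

Need simple routes of exactly 5 moves from a1 to b3 (Manhattan distance 3, so 1 moves are spent on a detour and 1 undoing it).
Enumerating: a1 b1 b2 a2 a3 b3.
That gives 1 route.

1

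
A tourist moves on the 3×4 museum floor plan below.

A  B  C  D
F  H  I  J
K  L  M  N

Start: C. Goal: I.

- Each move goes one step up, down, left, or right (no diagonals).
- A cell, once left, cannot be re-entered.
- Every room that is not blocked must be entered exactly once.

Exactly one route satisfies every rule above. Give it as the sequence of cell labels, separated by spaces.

C D J N M L K F A B H I

Need to visit all 12 open cells exactly once, starting at C and ending at I.
Cell N has only two open neighbours (J and M), so the path must pass straight through it: one of those is the cell it's entered from and the other is where it exits.
Route from C: right 1 to D, down 2 to N, left 3 to K, up 2 to A, right 1 to B, down 1 to H, right 1 to I — 11 moves in all.
Check: all 12 open cells covered.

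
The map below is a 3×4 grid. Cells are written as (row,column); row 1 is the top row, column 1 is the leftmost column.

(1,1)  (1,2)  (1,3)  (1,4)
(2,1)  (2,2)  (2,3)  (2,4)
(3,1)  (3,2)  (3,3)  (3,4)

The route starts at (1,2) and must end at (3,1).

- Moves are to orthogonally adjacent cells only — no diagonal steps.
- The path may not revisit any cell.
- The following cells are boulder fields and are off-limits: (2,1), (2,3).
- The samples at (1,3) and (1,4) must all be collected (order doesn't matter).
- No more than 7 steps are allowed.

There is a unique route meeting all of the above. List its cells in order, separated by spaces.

The budget equals the shortest possible length, so every move has to be on a shortest route through the required cells.
Route from (1,2): 2× right (reaching (1,4)), 2× down (reaching (3,4)), 3× left (reaching (3,1)) — 7 moves in all.
Check: all required cells visited; 7 ≤ 7 moves.

(1,2) (1,3) (1,4) (2,4) (3,4) (3,3) (3,2) (3,1)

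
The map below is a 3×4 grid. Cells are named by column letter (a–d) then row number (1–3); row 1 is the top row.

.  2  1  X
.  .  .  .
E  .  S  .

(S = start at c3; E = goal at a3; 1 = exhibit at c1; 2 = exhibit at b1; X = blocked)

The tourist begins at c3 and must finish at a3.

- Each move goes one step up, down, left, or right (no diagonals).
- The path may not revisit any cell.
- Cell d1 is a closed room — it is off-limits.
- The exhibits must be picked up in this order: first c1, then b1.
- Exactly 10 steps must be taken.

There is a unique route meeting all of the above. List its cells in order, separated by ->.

c3 -> d3 -> d2 -> c2 -> c1 -> b1 -> a1 -> a2 -> b2 -> b3 -> a3

The waypoints must appear in the order c1, b1, with no cell reused.
Route from c3: right 1 to d3, up 1 to d2, left 1 to c2, up 1 to c1, left 2 to a1, down 1 to a2, right 1 to b2, down 1 to b3, left 1 to a3 — 10 moves in all.
Check: order respected (1 at step 4, 2 at step 5); 10 moves as required.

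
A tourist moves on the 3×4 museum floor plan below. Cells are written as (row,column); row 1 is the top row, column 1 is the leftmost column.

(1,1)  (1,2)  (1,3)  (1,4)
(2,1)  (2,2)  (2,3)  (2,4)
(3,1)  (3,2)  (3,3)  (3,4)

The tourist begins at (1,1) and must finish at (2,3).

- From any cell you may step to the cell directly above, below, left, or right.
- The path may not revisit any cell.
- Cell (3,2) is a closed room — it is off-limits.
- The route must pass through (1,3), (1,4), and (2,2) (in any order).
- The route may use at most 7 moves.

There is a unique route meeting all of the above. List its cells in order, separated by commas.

(1,1), (2,1), (2,2), (1,2), (1,3), (1,4), (2,4), (2,3)

The 7-move cap with required stops at (1,3), (1,4), (2,2) leaves no slack for detours.
Route from (1,1): down 1 to (2,1), right 1 to (2,2), up 1 to (1,2), right 2 to (1,4), down 1 to (2,4), left 1 to (2,3) — 7 moves in all.
Check: all required cells visited; 7 ≤ 7 moves.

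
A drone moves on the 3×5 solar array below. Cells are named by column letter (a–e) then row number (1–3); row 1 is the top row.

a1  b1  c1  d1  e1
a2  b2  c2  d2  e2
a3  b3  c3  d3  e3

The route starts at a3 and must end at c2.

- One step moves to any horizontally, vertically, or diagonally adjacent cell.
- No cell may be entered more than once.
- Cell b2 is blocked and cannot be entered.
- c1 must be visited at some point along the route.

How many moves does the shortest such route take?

Any route passes through c1 somewhere between a3 and c2. Summing Chebyshev distances along the two legs (a3 → c1 → c2) gives a lower bound of 2 + 1 = 3 moves.
That bound ignores the blocked cells. Measuring each leg by the fewest moves that actually steer around them (a3→c1: 3; c1→c2: 1) raises the lower bound to 4.
A route of 4 moves exists: a3 → a2 → b1 → c1 → c2.
Since 4 matches that lower bound, it is optimal.

4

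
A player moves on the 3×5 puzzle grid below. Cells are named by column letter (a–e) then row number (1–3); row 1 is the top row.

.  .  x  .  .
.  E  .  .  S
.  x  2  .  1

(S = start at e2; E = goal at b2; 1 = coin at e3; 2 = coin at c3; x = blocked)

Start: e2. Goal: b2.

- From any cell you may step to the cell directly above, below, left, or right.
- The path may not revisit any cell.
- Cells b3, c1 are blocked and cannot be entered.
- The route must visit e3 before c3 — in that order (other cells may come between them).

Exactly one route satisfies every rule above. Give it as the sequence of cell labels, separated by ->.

The waypoints must appear in the order e3, c3, with no cell reused.
Route from e2: down 1 to e3, left 2 to c3, up 1 to c2, left 1 to b2 — 5 moves in all.
Check: order respected (1 at step 1, 2 at step 3).

e2 -> e3 -> d3 -> c3 -> c2 -> b2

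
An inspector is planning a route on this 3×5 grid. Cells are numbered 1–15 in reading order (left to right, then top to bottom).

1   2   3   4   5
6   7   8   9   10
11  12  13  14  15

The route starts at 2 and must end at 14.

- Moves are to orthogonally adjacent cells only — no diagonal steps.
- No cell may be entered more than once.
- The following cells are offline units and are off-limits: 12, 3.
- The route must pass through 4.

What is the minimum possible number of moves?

Any route passes through 4 somewhere between 2 and 14. Summing Manhattan distances along the two legs (2 → 4 → 14) gives a lower bound of 2 + 2 = 4 moves.
That bound ignores the blocked cells. Measuring each leg by the fewest moves that actually steer around them (2→4: 4; 4→14: 2) raises the lower bound to 6.
The shortest route satisfying every rule uses 8 moves: 2 → 7 → 8 → 9 → 4 → 5 → 10 → 15 → 14.
The bound of 6 isn't tight here; checking systematically, no route of length 6 through 7 satisfies every constraint, so 8 is the minimum.

8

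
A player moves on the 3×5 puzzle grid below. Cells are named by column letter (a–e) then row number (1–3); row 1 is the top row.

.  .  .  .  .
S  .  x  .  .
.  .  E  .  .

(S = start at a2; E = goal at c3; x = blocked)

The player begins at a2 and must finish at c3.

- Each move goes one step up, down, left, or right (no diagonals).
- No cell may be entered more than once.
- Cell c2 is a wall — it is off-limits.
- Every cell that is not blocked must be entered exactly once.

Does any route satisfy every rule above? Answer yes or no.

Colour the cells like a checkerboard: each orthogonal step flips colour, so a Hamiltonian route alternates colours. Here there are 8 cells of one colour and 6 of the other, with start on the opposite colour to the goal — the counts and endpoints can't be arranged into an alternating sequence of length 14, so no Hamiltonian route exists.

no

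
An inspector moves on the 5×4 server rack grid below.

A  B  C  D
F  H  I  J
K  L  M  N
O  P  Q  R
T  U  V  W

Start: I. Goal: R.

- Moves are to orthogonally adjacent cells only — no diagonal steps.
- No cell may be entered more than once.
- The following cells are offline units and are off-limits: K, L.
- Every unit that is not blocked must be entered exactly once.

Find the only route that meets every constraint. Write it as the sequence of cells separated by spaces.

I H F A B C D J N M Q P O T U V W R

Need to visit all 18 open cells exactly once, starting at I and ending at R.
Cell A has only two open neighbours (F and B), so the path must pass straight through it: one of those is the cell it's entered from and the other is where it exits.
Route from I: 2× left (reaching F), up to A, 3× right (reaching D), 2× down (reaching N), left to M, down to Q, 2× left (reaching O), down to T, 3× right (reaching W), up to R — 17 moves in all.
Check: all 18 open cells covered.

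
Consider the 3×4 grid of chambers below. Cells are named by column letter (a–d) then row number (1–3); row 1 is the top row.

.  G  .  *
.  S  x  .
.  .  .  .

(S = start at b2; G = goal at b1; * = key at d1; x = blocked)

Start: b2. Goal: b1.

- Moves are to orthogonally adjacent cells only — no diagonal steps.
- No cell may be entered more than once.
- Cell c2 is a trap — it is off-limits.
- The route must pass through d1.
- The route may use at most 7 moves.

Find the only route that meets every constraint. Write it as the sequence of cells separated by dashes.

The budget equals the shortest possible length, so every move has to be on a shortest route through the required cells.
Route from b2: down to b3, 2× right (reaching d3), 2× up (reaching d1), 2× left (reaching b1) — 7 moves in all.
Check: all required cells visited; 7 ≤ 7 moves.

b2 - b3 - c3 - d3 - d2 - d1 - c1 - b1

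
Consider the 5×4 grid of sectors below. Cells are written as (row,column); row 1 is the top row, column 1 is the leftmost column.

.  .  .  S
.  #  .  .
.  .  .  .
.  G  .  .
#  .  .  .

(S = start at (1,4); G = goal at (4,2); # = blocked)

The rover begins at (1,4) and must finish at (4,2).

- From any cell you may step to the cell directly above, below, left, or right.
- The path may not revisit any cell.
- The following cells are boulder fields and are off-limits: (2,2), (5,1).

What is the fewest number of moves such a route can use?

5

The Manhattan distance from (1,4) to (4,2) is |1−4| + |4−2| = 5, so at least 5 moves are needed.
A route of 5 moves achieves this: (1,4) → (2,4) → (3,4) → (4,4) → (4,3) → (4,2).
Since 5 matches the lower bound, it is optimal.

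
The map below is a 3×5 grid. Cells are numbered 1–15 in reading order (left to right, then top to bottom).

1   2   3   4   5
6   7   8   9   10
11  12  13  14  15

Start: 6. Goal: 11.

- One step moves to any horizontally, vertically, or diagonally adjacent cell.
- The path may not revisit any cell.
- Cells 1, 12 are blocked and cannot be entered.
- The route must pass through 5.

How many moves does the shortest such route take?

Any route passes through 5 somewhere between 6 and 11. Summing Chebyshev distances along the two legs (6 → 5 → 11) gives a lower bound of 4 + 4 = 8 moves.
A route of 8 moves achieves this: 6 → 2 → 3 → 4 → 5 → 9 → 8 → 7 → 11.
Since 8 matches the lower bound, it is optimal.

8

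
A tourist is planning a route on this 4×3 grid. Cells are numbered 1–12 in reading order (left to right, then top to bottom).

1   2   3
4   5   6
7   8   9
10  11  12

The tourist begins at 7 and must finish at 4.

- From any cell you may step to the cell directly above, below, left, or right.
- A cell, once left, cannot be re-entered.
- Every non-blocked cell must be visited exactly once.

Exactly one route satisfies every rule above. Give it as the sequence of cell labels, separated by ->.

7 -> 10 -> 11 -> 12 -> 9 -> 8 -> 5 -> 6 -> 3 -> 2 -> 1 -> 4

Need to visit all 12 open cells exactly once, starting at 7 and ending at 4.
Cell 12 has only two open neighbours (9 and 11), so the path must pass straight through it: one of those is the cell it's entered from and the other is where it exits.
Route from 7: down 1 to 10, right 2 to 12, up 1 to 9, left 1 to 8, up 1 to 5, right 1 to 6, up 1 to 3, left 2 to 1, down 1 to 4 — 11 moves in all.
Check: all 12 open cells covered.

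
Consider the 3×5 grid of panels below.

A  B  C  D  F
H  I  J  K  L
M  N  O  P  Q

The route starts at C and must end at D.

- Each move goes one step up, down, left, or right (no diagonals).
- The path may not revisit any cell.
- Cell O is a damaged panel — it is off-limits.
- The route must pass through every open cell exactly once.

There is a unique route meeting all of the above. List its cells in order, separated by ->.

C -> B -> A -> H -> M -> N -> I -> J -> K -> P -> Q -> L -> F -> D

Need to visit all 14 open cells exactly once, starting at C and ending at D.
Cell N has only two open neighbours (I and M), so the path must pass straight through it: one of those is the cell it's entered from and the other is where it exits.
Route from C: left 2 to A, down 2 to M, right 1 to N, up 1 to I, right 2 to K, down 1 to P, right 1 to Q, up 2 to F, left 1 to D — 13 moves in all.
Check: all 14 open cells covered.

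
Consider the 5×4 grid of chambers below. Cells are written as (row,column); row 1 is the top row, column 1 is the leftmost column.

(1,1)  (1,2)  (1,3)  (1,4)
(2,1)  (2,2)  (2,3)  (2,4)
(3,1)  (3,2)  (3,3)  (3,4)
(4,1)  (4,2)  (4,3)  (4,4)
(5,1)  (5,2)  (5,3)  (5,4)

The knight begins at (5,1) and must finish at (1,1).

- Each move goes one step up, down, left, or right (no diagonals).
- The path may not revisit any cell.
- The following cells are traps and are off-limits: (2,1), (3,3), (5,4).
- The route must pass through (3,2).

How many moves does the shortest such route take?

Any route passes through (3,2) somewhere between (5,1) and (1,1). Summing Manhattan distances along the two legs ((5,1) → (3,2) → (1,1)) gives a lower bound of 3 + 3 = 6 moves.
A route of 6 moves achieves this: (5,1) → (4,1) → (3,1) → (3,2) → (2,2) → (1,2) → (1,1).
Since 6 matches the lower bound, it is optimal.

6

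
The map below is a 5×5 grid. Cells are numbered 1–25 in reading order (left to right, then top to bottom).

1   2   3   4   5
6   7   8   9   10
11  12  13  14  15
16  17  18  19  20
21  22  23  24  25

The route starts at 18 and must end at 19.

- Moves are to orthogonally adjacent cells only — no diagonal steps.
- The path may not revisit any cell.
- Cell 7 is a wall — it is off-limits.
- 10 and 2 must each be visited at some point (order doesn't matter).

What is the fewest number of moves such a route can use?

Any route passes through 10 and 2 in some order between 18 and 19. Summing Manhattan distances along each leg and taking the cheapest ordering (18 → 2 → 10 → 19) gives a lower bound of 4 + 4 + 3 = 11 moves.
The shortest route satisfying every rule uses 13 moves: 18 → 13 → 12 → 11 → 6 → 1 → 2 → 3 → 8 → 9 → 10 → 15 → 20 → 19.
The no-revisit rule (legs can't share cells) pushes the minimum above the 11-move bound; an exhaustive check rules out every length from 11 to 12, leaving 13 as the minimum.

13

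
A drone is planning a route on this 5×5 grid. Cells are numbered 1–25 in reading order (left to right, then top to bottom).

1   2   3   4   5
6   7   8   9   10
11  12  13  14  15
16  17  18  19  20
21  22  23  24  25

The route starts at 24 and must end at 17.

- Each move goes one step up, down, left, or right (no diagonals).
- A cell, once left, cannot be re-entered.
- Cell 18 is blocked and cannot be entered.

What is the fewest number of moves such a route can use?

3

The Manhattan distance from 24 to 17 is |5−4| + |4−2| = 3, so at least 3 moves are needed.
A route of 3 moves achieves this: 24 → 23 → 22 → 17.
Since 3 matches the lower bound, it is optimal.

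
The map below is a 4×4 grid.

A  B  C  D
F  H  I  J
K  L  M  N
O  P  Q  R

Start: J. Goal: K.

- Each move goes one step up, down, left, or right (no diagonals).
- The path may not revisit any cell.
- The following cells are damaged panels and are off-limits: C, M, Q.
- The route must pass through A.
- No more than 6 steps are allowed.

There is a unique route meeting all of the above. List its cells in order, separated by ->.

The 6-move cap with required stops at A leaves no slack for detours.
Route from J: 2× left (reaching H), up to B, left to A, 2× down (reaching K) — 6 moves in all.
Check: all required cells visited; 6 ≤ 6 moves.

J -> I -> H -> B -> A -> F -> K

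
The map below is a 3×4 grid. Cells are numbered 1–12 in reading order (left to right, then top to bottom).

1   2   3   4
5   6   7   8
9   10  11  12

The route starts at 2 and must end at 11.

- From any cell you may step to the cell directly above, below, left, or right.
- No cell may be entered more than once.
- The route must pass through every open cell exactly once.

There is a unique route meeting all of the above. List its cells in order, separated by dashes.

2 - 1 - 5 - 9 - 10 - 6 - 7 - 3 - 4 - 8 - 12 - 11

Need to visit all 12 open cells exactly once, starting at 2 and ending at 11.
Cell 9 has only two open neighbours (5 and 10), so the path must pass straight through it: one of those is the cell it's entered from and the other is where it exits.
Route from 2: left to 1, 2× down (reaching 9), right to 10, up to 6, right to 7, up to 3, right to 4, 2× down (reaching 12), left to 11 — 11 moves in all.
Check: all 12 open cells covered.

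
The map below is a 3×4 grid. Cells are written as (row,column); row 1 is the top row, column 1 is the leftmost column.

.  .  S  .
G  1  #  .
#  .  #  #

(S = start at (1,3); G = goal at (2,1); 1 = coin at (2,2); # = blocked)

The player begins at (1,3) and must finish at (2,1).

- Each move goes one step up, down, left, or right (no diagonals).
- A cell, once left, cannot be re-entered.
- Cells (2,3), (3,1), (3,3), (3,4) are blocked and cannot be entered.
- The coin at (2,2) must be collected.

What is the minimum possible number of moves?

3

Any route passes through (2,2) somewhere between (1,3) and (2,1). Summing Manhattan distances along the two legs ((1,3) → (2,2) → (2,1)) gives a lower bound of 2 + 1 = 3 moves.
A route of 3 moves achieves this: (1,3) → (1,2) → (2,2) → (2,1).
Since 3 matches the lower bound, it is optimal.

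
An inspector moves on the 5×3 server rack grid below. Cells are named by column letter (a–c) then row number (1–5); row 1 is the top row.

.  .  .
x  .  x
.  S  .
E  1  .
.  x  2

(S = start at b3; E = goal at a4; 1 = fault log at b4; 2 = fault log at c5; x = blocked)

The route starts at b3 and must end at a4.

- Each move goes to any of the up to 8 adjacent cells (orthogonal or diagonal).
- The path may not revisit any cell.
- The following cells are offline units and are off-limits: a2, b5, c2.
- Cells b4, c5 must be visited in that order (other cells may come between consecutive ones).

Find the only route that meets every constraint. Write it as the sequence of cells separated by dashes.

b3 - b4 - c5 - c4 - c3 - b2 - a3 - a4

The waypoints must appear in the order b4, c5, with no cell reused.
Route from b3: down to b4, down-right to c5, 2× up (reaching c3), up-left to b2, down-left to a3, down to a4 — 7 moves in all.
Check: order respected (1 at step 1, 2 at step 2).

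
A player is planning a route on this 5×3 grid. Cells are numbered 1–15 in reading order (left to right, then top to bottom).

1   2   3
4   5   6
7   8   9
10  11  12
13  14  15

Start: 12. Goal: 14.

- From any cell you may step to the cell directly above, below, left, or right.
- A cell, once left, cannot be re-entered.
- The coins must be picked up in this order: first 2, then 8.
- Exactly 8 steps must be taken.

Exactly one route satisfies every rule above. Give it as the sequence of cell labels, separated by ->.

The waypoints must appear in the order 2, 8, with no cell reused.
Route from 12: up 3 to 3, left 1 to 2, down 4 to 14 — 8 moves in all.
Check: order respected (2 at step 4, 8 at step 6); 8 moves as required.

12 -> 9 -> 6 -> 3 -> 2 -> 5 -> 8 -> 11 -> 14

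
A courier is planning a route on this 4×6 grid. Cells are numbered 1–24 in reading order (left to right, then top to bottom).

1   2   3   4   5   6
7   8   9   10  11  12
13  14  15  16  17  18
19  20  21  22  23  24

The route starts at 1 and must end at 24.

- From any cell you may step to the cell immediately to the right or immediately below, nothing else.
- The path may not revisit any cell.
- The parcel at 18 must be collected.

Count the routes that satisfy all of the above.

A right/down-only route from 1 to 24 makes exactly 3 down-moves and 5 right-moves in some order.
With no other constraints that would be C(8,3) = 56 routes.
Split at 18 and multiply the segment counts: 1→18: 21; 18→24: 1; product = 21.
That gives 21 routes.

21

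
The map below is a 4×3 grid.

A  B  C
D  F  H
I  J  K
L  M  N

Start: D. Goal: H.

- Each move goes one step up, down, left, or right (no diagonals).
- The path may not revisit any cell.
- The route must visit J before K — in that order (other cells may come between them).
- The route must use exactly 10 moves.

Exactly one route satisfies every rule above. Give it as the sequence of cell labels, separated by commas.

D, A, B, F, J, I, L, M, N, K, H

The waypoints must appear in the order J, K, with no cell reused.
Route from D: up to A, right to B, 2× down (reaching J), left to I, down to L, 2× right (reaching N), 2× up (reaching H) — 10 moves in all.
Check: order respected (J at step 4, K at step 9); 10 moves as required.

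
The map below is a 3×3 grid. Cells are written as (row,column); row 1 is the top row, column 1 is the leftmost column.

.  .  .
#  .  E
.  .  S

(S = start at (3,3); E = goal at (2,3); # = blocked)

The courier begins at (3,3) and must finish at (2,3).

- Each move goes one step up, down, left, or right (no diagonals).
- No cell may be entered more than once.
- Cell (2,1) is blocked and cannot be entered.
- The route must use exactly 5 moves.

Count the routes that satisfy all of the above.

1

Need simple routes of exactly 5 moves from (3,3) to (2,3) (Manhattan distance 1, so 2 moves are spent on a detour and 2 undoing it).
Enumerating: (3,3) (3,2) (2,2) (1,2) (1,3) (2,3).
That gives 1 route.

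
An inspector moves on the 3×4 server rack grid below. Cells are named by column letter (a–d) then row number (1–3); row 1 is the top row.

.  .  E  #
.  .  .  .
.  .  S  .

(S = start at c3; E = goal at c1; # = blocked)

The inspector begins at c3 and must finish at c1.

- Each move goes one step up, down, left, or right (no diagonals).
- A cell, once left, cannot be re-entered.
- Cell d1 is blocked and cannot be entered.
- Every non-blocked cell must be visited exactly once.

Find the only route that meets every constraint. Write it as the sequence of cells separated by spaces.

c3 d3 d2 c2 b2 b3 a3 a2 a1 b1 c1

Need to visit all 11 open cells exactly once, starting at c3 and ending at c1.
Cell a3 has only two open neighbours (a2 and b3), so the path must pass straight through it: one of those is the cell it's entered from and the other is where it exits.
Route from c3: right 1 to d3, up 1 to d2, left 2 to b2, down 1 to b3, left 1 to a3, up 2 to a1, right 2 to c1 — 10 moves in all.
Check: all 11 open cells covered.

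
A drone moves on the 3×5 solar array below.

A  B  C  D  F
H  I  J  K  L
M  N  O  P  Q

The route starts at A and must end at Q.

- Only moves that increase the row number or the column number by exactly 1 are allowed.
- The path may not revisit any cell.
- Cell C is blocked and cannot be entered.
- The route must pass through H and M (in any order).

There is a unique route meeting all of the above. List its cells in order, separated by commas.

A, H, M, N, O, P, Q

Moves only go right or down, so the column and row indices never decrease.
Route from A: 2× down (reaching M), 4× right (reaching Q) — 6 moves in all.
Check: all required cells visited.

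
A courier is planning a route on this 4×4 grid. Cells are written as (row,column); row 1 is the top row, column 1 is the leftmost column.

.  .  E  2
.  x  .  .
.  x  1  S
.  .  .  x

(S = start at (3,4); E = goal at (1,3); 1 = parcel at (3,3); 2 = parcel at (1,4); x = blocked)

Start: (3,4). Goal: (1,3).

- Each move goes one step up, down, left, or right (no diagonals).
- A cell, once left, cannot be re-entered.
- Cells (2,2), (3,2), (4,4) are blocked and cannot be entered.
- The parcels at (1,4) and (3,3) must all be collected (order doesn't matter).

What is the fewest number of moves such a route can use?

5

Any route passes through (1,4) and (3,3) in some order between (3,4) and (1,3). Summing Manhattan distances along each leg and taking the cheapest ordering ((3,4) → (3,3) → (1,4) → (1,3)) gives a lower bound of 1 + 3 + 1 = 5 moves.
A route of 5 moves achieves this: (3,4) → (3,3) → (2,3) → (2,4) → (1,4) → (1,3).
Since 5 matches the lower bound, it is optimal.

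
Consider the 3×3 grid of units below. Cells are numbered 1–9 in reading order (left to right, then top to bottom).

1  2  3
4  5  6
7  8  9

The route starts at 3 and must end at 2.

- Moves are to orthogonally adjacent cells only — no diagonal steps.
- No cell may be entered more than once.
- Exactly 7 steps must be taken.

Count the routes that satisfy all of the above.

Need simple routes of exactly 7 moves from 3 to 2 (Manhattan distance 1, so 3 moves are spent on a detour and 3 undoing it).
Enumerating: 3 6 9 8 5 4 1 2 | 3 6 9 8 7 4 1 2 | 3 6 9 8 7 4 5 2 | 3 6 5 8 7 4 1 2.
That gives 4 routes.

4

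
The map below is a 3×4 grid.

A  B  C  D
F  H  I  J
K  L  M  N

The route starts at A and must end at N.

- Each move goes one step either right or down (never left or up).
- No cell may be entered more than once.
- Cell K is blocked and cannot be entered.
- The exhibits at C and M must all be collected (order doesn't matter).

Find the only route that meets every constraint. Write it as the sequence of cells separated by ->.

Moves only go right or down, so the column and row indices never decrease.
Route from A: 2× right (reaching C), 2× down (reaching M), right to N — 5 moves in all.
Check: all required cells visited.

A -> B -> C -> I -> M -> N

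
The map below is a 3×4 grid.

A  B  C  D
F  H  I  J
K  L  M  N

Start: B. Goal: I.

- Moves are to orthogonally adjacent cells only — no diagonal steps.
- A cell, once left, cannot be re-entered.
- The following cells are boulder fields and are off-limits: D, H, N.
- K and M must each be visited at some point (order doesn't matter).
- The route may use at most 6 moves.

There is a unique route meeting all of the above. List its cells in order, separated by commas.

The budget equals the shortest possible length, so every move has to be on a shortest route through the required cells.
Route from B: left 1 to A, down 2 to K, right 2 to M, up 1 to I — 6 moves in all.
Check: all required cells visited; 6 ≤ 6 moves.

B, A, F, K, L, M, I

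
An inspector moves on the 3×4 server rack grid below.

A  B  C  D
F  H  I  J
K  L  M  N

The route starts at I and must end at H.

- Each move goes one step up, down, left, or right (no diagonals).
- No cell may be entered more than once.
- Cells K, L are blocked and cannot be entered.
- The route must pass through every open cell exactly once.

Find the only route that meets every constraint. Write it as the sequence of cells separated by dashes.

I - M - N - J - D - C - B - A - F - H

Need to visit all 10 open cells exactly once, starting at I and ending at H.
Cell A has only two open neighbours (F and B), so the path must pass straight through it: one of those is the cell it's entered from and the other is where it exits.
Route from I: down 1 to M, right 1 to N, up 2 to D, left 3 to A, down 1 to F, right 1 to H — 9 moves in all.
Check: all 10 open cells covered.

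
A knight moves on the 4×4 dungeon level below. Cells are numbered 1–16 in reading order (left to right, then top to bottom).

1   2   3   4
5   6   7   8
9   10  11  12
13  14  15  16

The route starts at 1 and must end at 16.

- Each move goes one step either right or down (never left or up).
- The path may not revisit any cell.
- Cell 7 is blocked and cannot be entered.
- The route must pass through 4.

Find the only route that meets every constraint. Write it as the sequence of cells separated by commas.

Moves only go right or down, so the column and row indices never decrease.
Route from 1: 3× right (reaching 4), 3× down (reaching 16) — 6 moves in all.
Check: all required cells visited.

1, 2, 3, 4, 8, 12, 16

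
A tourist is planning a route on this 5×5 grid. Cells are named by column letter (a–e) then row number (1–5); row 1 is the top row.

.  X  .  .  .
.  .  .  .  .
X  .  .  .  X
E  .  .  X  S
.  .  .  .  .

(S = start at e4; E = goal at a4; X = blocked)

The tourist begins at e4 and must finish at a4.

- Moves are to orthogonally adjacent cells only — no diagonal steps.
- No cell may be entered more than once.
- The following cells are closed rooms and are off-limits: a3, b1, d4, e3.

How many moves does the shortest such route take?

6

The Manhattan distance from e4 to a4 is |4−4| + |5−1| = 4, so at least 4 moves are needed.
That bound ignores the blocked cells. Measuring each leg by the fewest moves that actually steer around them (e4→a4: 6) raises the lower bound to 6.
A route of 6 moves exists: e4 → e5 → d5 → c5 → c4 → b4 → a4.
Since 6 matches that lower bound, it is optimal.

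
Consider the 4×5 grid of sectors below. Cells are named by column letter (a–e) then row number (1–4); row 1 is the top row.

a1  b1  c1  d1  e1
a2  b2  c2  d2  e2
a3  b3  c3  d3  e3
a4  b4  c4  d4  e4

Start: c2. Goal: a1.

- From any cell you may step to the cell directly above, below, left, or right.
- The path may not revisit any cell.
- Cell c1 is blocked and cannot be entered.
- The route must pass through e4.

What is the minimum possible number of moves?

Any route passes through e4 somewhere between c2 and a1. Summing Manhattan distances along the two legs (c2 → e4 → a1) gives a lower bound of 4 + 7 = 11 moves.
A route of 11 moves achieves this: c2 → c3 → d3 → e3 → e4 → d4 → c4 → b4 → b3 → b2 → b1 → a1.
Since 11 matches the lower bound, it is optimal.

11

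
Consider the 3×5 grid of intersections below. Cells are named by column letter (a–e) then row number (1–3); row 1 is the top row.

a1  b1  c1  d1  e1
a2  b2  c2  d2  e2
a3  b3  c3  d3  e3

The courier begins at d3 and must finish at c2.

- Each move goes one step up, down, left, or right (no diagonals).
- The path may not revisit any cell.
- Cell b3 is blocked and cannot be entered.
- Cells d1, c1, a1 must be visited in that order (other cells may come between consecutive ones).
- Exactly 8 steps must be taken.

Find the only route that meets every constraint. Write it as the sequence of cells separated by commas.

d3, d2, d1, c1, b1, a1, a2, b2, c2

The waypoints must appear in the order d1, c1, a1, with no cell reused.
Route from d3: 2× up (reaching d1), 3× left (reaching a1), down to a2, 2× right (reaching c2) — 8 moves in all.
Check: order respected (d1 at step 2, c1 at step 3, a1 at step 5); 8 moves as required.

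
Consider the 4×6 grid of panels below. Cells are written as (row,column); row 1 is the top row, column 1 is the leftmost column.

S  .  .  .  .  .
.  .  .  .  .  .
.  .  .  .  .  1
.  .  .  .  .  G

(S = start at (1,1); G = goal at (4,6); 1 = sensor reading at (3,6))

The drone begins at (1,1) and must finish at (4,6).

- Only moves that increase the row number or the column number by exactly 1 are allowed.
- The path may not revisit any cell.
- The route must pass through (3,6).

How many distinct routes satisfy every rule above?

21

A right/down-only route from (1,1) to (4,6) makes exactly 3 down-moves and 5 right-moves in some order.
With no other constraints that would be C(8,3) = 56 routes.
Split at (3,6) and multiply the segment counts: (1,1)→(3,6): 21; (3,6)→(4,6): 1; product = 21.
That gives 21 routes.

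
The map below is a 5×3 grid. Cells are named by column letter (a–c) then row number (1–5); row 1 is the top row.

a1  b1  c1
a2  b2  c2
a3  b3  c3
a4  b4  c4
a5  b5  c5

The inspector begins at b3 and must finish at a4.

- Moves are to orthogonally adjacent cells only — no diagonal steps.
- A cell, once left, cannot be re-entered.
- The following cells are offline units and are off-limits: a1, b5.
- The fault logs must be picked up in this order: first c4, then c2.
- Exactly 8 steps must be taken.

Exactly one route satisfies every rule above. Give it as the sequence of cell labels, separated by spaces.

The waypoints must appear in the order c4, c2, with no cell reused.
Route from b3: down to b4, right to c4, 2× up (reaching c2), 2× left (reaching a2), 2× down (reaching a4) — 8 moves in all.
Check: order respected (c4 at step 2, c2 at step 4); 8 moves as required.

b3 b4 c4 c3 c2 b2 a2 a3 a4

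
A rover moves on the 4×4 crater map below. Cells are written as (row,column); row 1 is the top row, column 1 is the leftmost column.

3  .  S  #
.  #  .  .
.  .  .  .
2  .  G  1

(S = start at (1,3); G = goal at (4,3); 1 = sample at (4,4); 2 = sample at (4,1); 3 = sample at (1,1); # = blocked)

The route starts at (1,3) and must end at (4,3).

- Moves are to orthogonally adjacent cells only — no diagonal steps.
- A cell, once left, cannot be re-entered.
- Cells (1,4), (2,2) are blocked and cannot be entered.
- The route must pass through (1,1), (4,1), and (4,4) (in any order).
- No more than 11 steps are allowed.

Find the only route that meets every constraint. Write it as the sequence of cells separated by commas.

(1,3), (1,2), (1,1), (2,1), (3,1), (4,1), (4,2), (3,2), (3,3), (3,4), (4,4), (4,3)

Any route must reach (1,1), (4,1), and (4,4) and still end at (4,3) within 11 moves, so the order of the required stops is forced.
Route from (1,3): left 2 to (1,1), down 3 to (4,1), right 1 to (4,2), up 1 to (3,2), right 2 to (3,4), down 1 to (4,4), left 1 to (4,3) — 11 moves in all.
Check: all required cells visited; 11 ≤ 11 moves.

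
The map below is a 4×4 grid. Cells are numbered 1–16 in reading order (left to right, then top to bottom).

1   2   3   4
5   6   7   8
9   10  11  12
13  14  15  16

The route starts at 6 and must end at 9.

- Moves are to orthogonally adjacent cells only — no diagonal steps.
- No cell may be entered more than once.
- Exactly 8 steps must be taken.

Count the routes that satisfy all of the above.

Need simple routes of exactly 8 moves from 6 to 9 (Manhattan distance 2, so 3 moves are spent on a detour and 3 undoing it).
Branch systematically from the start, pruning whenever the remaining move budget drops below the Manhattan distance to 9 or differs from it in parity. Grouping the completions by first move — via 2: 6; via 10: 2; via 5: 1; via 7: 10 — and summing: 6 + 2 + 1 + 10 = 19.
That gives 19 routes.

19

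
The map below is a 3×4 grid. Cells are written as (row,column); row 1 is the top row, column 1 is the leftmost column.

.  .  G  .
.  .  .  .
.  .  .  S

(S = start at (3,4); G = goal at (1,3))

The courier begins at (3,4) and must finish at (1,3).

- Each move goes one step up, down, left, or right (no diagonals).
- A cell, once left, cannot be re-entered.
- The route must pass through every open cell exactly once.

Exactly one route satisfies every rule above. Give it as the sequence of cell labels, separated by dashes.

(3,4) - (3,3) - (3,2) - (3,1) - (2,1) - (1,1) - (1,2) - (2,2) - (2,3) - (2,4) - (1,4) - (1,3)

Need to visit all 12 open cells exactly once, starting at (3,4) and ending at (1,3).
Cell (1,4) has only two open neighbours ((2,4) and (1,3)), so the path must pass straight through it: one of those is the cell it's entered from and the other is where it exits.
Route from (3,4): left 3 to (3,1), up 2 to (1,1), right 1 to (1,2), down 1 to (2,2), right 2 to (2,4), up 1 to (1,4), left 1 to (1,3) — 11 moves in all.
Check: all 12 open cells covered.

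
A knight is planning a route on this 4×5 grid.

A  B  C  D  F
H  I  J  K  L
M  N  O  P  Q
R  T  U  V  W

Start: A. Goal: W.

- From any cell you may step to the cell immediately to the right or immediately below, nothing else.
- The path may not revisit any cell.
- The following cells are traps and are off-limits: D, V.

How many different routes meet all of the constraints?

A right/down-only route from A to W makes exactly 3 down-moves and 4 right-moves in some order.
With no other constraints that would be C(7,3) = 35 routes.
Subtract routes through each blocked cell (inclusion–exclusion for overlaps): − through D: 4 − through V: 20 + through D&V: 1 → 12.
That gives 12 routes.

12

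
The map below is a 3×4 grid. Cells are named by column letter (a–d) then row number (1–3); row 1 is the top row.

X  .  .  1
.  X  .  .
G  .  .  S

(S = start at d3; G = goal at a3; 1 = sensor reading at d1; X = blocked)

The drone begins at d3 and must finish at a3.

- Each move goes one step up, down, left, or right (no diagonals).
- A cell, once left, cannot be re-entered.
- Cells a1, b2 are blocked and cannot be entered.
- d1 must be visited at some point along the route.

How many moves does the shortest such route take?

7

Any route passes through d1 somewhere between d3 and a3. Summing Manhattan distances along the two legs (d3 → d1 → a3) gives a lower bound of 2 + 5 = 7 moves.
A route of 7 moves achieves this: d3 → d2 → d1 → c1 → c2 → c3 → b3 → a3.
Since 7 matches the lower bound, it is optimal.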